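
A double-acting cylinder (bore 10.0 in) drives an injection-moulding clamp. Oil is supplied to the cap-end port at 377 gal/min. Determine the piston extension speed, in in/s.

v ≈ 18.5 in/s

Cap-side area A_cap = π/4 × (10.0 in)² = 78.54 in^2
v = Q / A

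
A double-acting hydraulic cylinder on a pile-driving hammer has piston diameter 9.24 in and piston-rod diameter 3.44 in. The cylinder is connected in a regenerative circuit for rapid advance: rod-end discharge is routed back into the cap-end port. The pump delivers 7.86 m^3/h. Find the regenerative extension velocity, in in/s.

In regeneration the rod-end outflow joins the pump flow into the cap end, so the net volume the pump must supply per unit advance equals the rod cross-section area.
Rod cross-section A_rod = π/4 × (3.44 in)² = 9.294 in^2
v = Q_pump / A_rod

v ≈ 14.3 in/s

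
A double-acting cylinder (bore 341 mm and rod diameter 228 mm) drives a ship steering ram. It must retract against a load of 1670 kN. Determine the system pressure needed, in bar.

P ≈ 331 bar

Rod-side annular area A_ann = π/4 × (341² − 228²) = 50500 mm^2
Retraction: pressure acts on the annular area.
P = F / A = 1670 kN / A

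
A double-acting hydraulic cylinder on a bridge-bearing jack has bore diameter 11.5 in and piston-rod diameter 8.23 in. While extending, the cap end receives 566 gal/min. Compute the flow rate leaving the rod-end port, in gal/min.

Cap-side area A_cap = π/4 × (11.5 in)² = 103.9 in^2
Rod-side annular area A_ann = π/4 × (11.5² − 8.23²) = 50.67 in^2
Piston speed v = Q_in/A_cap; rod-end outflow Q_out = v × A_ann = Q_in × A_ann/A_cap.

Q_out ≈ 276 gal/min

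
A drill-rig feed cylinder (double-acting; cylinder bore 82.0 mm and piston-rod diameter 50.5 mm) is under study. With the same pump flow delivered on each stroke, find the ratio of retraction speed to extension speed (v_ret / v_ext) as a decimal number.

Cap-side area A_cap = π/4 × (82.0 mm)² = 5281 mm^2
Rod-side annular area A_ann = π/4 × (82.0² − 50.5²) = 3278 mm^2
For equal Q, v ∝ 1/A, so v_ret/v_ext = A_cap/A_ann.

v_ret/v_ext ≈ 1.61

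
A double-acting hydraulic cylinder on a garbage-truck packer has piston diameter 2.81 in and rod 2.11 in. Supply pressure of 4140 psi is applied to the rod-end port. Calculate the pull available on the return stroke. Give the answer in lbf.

Rod-side annular area A_ann = π/4 × (2.81² − 2.11²) = 2.705 in^2
On retraction the pressure acts on the annular area (bore minus rod).
F = P × A_ann

F ≈ 11200 lbf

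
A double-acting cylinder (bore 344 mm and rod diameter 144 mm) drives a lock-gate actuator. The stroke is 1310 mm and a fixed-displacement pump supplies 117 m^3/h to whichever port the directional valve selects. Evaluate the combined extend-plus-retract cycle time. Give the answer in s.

Cap-side area A_cap = π/4 × (344 mm)² = 92940 mm^2
Rod-side annular area A_ann = π/4 × (344² − 144²) = 76650 mm^2
t_ext = A_cap·L/Q = 3.746 s
t_ret = A_ann·L/Q = 3.090 s
t_cycle = t_ext + t_ret

t ≈ 6.84 s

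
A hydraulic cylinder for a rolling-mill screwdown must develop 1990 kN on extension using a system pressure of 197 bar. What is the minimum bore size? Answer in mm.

D ≈ 359 mm

Extension force acts on the full piston face: F = P × (π/4)D².
D = √(4F / (πP)) = √(4 × 1990 kN / (π × 197 bar))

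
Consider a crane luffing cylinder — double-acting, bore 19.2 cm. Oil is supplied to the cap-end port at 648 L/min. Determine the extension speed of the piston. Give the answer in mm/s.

Cap-side area A_cap = π/4 × (19.2 cm)² = 289.5 cm^2
v = Q / A

v ≈ 373 mm/s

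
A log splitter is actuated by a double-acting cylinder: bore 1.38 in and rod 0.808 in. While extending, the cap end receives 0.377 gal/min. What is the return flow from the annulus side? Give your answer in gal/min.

Q_out ≈ 0.248 gal/min

Cap-side area A_cap = π/4 × (1.38 in)² = 1.496 in^2
Rod-side annular area A_ann = π/4 × (1.38² − 0.808²) = 0.9830 in^2
Piston speed v = Q_in/A_cap; rod-end outflow Q_out = v × A_ann = Q_in × A_ann/A_cap.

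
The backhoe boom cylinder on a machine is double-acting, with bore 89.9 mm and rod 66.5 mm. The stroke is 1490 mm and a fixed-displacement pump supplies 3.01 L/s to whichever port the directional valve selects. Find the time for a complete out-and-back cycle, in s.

Cap-side area A_cap = π/4 × (89.9 mm)² = 6348 mm^2
Rod-side annular area A_ann = π/4 × (89.9² − 66.5²) = 2874 mm^2
t_ext = A_cap·L/Q = 3.142 s
t_ret = A_ann·L/Q = 1.423 s
t_cycle = t_ext + t_ret

t ≈ 4.57 s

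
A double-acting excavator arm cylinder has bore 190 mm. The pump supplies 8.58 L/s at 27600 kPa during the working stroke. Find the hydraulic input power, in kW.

Hydraulic power = P × Q

W ≈ 237 kW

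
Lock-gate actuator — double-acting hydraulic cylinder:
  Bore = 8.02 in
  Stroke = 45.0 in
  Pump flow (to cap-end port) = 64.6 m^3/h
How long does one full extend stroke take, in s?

t ≈ 2.08 s

Cap-side area A_cap = π/4 × (8.02 in)² = 50.52 in^2
Swept volume V = A × L; t = V / Q = A·L / Q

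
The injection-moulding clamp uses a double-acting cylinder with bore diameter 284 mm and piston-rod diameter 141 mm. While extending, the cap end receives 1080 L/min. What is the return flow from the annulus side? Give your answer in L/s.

Q_out ≈ 13.6 L/s

Cap-side area A_cap = π/4 × (284 mm)² = 63350 mm^2
Rod-side annular area A_ann = π/4 × (284² − 141²) = 47730 mm^2
Piston speed v = Q_in/A_cap; rod-end outflow Q_out = v × A_ann = Q_in × A_ann/A_cap.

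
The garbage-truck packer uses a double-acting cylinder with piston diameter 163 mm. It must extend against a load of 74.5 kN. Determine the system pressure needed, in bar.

P ≈ 35.7 bar

Cap-side area A_cap = π/4 × (163 mm)² = 20870 mm^2
P = F / A = 74.5 kN / A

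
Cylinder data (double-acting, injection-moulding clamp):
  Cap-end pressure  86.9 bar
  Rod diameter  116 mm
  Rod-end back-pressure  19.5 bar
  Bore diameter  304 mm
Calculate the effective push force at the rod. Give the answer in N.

F ≈ 5.10e5 N

Cap-side area A_cap = π/4 × (304 mm)² = 72580 mm^2
Rod-side annular area A_ann = π/4 × (304² − 116²) = 62020 mm^2
Net thrust = P_cap·A_cap − P_rod·A_ann = 6.307e5 N − 1.209e5 N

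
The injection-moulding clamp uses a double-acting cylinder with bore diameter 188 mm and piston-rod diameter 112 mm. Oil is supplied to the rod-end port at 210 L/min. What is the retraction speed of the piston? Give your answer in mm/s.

v ≈ 195 mm/s

Rod-side annular area A_ann = π/4 × (188² − 112²) = 17910 mm^2
Flow into the rod-end port fills the annular volume.
v = Q / A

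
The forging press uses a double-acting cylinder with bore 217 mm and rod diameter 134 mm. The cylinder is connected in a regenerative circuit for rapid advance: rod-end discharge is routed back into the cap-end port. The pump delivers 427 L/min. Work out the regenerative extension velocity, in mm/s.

In regeneration the rod-end outflow joins the pump flow into the cap end, so the net volume the pump must supply per unit advance equals the rod cross-section area.
Rod cross-section A_rod = π/4 × (134 mm)² = 14100 mm^2
v = Q_pump / A_rod

v ≈ 505 mm/s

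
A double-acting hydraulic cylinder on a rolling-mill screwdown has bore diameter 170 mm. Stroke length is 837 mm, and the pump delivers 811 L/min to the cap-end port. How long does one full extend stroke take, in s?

Cap-side area A_cap = π/4 × (170 mm)² = 22700 mm^2
Swept volume V = A × L; t = V / Q = A·L / Q

t ≈ 1.41 s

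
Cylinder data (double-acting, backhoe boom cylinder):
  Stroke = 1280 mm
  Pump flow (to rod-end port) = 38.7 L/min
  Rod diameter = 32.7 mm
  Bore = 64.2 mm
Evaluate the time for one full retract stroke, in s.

t ≈ 4.76 s

Rod-side annular area A_ann = π/4 × (64.2² − 32.7²) = 2397 mm^2
Swept volume V = A × L; t = V / Q = A·L / Q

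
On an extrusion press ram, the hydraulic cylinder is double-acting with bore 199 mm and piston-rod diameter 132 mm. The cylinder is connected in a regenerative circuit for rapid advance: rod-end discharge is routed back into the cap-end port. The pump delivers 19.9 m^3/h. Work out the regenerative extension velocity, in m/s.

In regeneration the rod-end outflow joins the pump flow into the cap end, so the net volume the pump must supply per unit advance equals the rod cross-section area.
Rod cross-section A_rod = π/4 × (132 mm)² = 13680 mm^2
v = Q_pump / A_rod

v ≈ 0.404 m/s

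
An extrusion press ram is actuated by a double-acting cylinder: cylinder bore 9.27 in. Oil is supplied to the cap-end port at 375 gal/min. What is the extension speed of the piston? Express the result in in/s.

v ≈ 21.4 in/s

Cap-side area A_cap = π/4 × (9.27 in)² = 67.49 in^2
v = Q / A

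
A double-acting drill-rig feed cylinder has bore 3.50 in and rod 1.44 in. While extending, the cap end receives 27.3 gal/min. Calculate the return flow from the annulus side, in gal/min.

Cap-side area A_cap = π/4 × (3.50 in)² = 9.621 in^2
Rod-side annular area A_ann = π/4 × (3.50² − 1.44²) = 7.993 in^2
Piston speed v = Q_in/A_cap; rod-end outflow Q_out = v × A_ann = Q_in × A_ann/A_cap.

Q_out ≈ 22.7 gal/min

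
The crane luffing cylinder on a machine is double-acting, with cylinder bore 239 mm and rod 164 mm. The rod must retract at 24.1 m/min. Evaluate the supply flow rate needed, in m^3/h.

Rod-side annular area A_ann = π/4 × (239² − 164²) = 23740 mm^2
Q = A × v

Q ≈ 34.3 m^3/h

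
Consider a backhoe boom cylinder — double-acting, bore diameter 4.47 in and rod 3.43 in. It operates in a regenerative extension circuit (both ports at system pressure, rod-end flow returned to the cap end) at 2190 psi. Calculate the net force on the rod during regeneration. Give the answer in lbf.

With equal pressure on both faces, forces on the annular region cancel; the net push is pressure × rod cross-section.
Rod cross-section A_rod = π/4 × (3.43 in)² = 9.240 in^2
F = P × A_rod

F ≈ 20200 lbf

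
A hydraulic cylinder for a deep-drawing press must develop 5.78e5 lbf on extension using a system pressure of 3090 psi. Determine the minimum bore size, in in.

Extension force acts on the full piston face: F = P × (π/4)D².
D = √(4F / (πP)) = √(4 × 5.78e5 lbf / (π × 3090 psi))

D ≈ 15.4 in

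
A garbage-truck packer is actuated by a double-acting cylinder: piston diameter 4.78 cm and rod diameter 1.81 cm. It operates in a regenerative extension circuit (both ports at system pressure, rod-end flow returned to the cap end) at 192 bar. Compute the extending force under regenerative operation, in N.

F ≈ 4940 N

With equal pressure on both faces, forces on the annular region cancel; the net push is pressure × rod cross-section.
Rod cross-section A_rod = π/4 × (1.81 cm)² = 2.573 cm^2
F = P × A_rod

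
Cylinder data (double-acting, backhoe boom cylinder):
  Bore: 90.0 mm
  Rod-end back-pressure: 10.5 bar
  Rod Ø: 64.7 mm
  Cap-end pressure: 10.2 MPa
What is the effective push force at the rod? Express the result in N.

F ≈ 61700 N

Cap-side area A_cap = π/4 × (90.0 mm)² = 6362 mm^2
Rod-side annular area A_ann = π/4 × (90.0² − 64.7²) = 3074 mm^2
Net thrust = P_cap·A_cap − P_rod·A_ann = 64890 N − 3228 N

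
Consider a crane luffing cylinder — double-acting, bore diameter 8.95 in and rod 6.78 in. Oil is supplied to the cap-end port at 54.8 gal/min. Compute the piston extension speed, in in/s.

Cap-side area A_cap = π/4 × (8.95 in)² = 62.91 in^2
v = Q / A

v ≈ 3.35 in/s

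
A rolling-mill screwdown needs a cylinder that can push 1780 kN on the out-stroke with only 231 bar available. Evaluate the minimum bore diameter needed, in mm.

Extension force acts on the full piston face: F = P × (π/4)D².
D = √(4F / (πP)) = √(4 × 1780 kN / (π × 231 bar))

D ≈ 313 mm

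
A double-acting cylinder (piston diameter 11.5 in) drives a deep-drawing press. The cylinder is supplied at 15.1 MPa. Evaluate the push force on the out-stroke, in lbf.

Cap-side area A_cap = π/4 × (11.5 in)² = 103.9 in^2
F = P × A_cap = 15.1 MPa × A_cap

F ≈ 2.27e5 lbf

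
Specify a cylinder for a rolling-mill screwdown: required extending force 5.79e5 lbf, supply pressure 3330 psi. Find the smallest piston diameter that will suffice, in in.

Extension force acts on the full piston face: F = P × (π/4)D².
D = √(4F / (πP)) = √(4 × 5.79e5 lbf / (π × 3330 psi))

D ≈ 14.9 in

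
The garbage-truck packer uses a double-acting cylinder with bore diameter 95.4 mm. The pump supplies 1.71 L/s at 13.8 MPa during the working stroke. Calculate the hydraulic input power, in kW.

Hydraulic power = P × Q

W ≈ 23.6 kW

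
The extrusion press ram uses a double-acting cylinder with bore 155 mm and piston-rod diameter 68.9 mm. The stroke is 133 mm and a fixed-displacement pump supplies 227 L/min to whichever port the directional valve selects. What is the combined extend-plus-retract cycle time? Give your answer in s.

Cap-side area A_cap = π/4 × (155 mm)² = 18870 mm^2
Rod-side annular area A_ann = π/4 × (155² − 68.9²) = 15140 mm^2
t_ext = A_cap·L/Q = 0.6633 s
t_ret = A_ann·L/Q = 0.5323 s
t_cycle = t_ext + t_ret

t ≈ 1.20 s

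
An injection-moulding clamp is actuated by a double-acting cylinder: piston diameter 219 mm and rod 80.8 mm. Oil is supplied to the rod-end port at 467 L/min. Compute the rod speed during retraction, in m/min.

Rod-side annular area A_ann = π/4 × (219² − 80.8²) = 32540 mm^2
Flow into the rod-end port fills the annular volume.
v = Q / A

v ≈ 14.4 m/min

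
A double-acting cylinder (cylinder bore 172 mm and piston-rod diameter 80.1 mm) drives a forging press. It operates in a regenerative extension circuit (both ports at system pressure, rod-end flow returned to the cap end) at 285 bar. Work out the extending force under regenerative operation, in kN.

F ≈ 144 kN

With equal pressure on both faces, forces on the annular region cancel; the net push is pressure × rod cross-section.
Rod cross-section A_rod = π/4 × (80.1 mm)² = 5039 mm^2
F = P × A_rod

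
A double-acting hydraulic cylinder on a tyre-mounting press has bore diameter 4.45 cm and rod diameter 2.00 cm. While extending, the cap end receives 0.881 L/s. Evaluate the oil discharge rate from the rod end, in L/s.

Q_out ≈ 0.703 L/s

Cap-side area A_cap = π/4 × (4.45 cm)² = 15.55 cm^2
Rod-side annular area A_ann = π/4 × (4.45² − 2.00²) = 12.41 cm^2
Piston speed v = Q_in/A_cap; rod-end outflow Q_out = v × A_ann = Q_in × A_ann/A_cap.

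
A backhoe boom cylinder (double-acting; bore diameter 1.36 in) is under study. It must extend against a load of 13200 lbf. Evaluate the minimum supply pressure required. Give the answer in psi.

Cap-side area A_cap = π/4 × (1.36 in)² = 1.453 in^2
P = F / A = 13200 lbf / A

P ≈ 9090 psi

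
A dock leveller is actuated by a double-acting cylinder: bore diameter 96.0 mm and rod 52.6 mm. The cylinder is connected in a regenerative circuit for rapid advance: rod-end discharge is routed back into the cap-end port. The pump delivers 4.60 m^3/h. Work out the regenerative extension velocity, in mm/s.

In regeneration the rod-end outflow joins the pump flow into the cap end, so the net volume the pump must supply per unit advance equals the rod cross-section area.
Rod cross-section A_rod = π/4 × (52.6 mm)² = 2173 mm^2
v = Q_pump / A_rod

v ≈ 588 mm/s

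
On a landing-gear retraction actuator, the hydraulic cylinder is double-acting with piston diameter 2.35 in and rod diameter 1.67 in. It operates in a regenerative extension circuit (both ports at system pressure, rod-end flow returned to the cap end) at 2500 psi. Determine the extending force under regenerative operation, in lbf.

With equal pressure on both faces, forces on the annular region cancel; the net push is pressure × rod cross-section.
Rod cross-section A_rod = π/4 × (1.67 in)² = 2.190 in^2
F = P × A_rod

F ≈ 5480 lbf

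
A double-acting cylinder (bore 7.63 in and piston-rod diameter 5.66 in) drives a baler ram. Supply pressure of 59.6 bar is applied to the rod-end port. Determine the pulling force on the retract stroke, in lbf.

F ≈ 17800 lbf

Rod-side annular area A_ann = π/4 × (7.63² − 5.66²) = 20.56 in^2
On retraction the pressure acts on the annular area (bore minus rod).
F = P × A_ann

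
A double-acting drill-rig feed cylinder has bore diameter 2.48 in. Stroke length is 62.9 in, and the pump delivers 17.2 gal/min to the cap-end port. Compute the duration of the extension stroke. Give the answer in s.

Cap-side area A_cap = π/4 × (2.48 in)² = 4.831 in^2
Swept volume V = A × L; t = V / Q = A·L / Q

t ≈ 4.59 s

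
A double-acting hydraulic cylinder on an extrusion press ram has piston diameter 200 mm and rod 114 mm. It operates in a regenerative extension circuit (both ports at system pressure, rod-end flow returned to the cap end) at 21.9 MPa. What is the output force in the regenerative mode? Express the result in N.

F ≈ 2.24e5 N

With equal pressure on both faces, forces on the annular region cancel; the net push is pressure × rod cross-section.
Rod cross-section A_rod = π/4 × (114 mm)² = 10210 mm^2
F = P × A_rod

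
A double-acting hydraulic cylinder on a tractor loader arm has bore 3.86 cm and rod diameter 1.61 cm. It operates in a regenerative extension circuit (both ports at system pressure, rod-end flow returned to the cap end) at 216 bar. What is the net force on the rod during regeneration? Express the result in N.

F ≈ 4400 N

With equal pressure on both faces, forces on the annular region cancel; the net push is pressure × rod cross-section.
Rod cross-section A_rod = π/4 × (1.61 cm)² = 2.036 cm^2
F = P × A_rod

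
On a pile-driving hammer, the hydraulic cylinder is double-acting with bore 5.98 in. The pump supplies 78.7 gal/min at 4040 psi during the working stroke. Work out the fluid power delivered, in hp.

W ≈ 185 hp

Hydraulic power = P × Q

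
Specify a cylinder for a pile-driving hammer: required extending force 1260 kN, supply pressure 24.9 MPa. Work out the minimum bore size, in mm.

D ≈ 254 mm

Extension force acts on the full piston face: F = P × (π/4)D².
D = √(4F / (πP)) = √(4 × 1260 kN / (π × 24.9 MPa))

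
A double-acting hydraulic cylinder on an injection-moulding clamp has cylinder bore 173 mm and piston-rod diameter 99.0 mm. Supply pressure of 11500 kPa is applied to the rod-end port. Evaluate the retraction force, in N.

Rod-side annular area A_ann = π/4 × (173² − 99.0²) = 15810 mm^2
On retraction the pressure acts on the annular area (bore minus rod).
F = P × A_ann

F ≈ 1.82e5 N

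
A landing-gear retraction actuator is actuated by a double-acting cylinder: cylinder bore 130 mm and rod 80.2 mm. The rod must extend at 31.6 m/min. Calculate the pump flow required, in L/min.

Cap-side area A_cap = π/4 × (130 mm)² = 13270 mm^2
Q = A × v

Q ≈ 419 L/min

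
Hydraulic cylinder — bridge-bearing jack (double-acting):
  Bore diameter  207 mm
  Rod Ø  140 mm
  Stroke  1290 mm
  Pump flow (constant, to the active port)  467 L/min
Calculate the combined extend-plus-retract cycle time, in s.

Cap-side area A_cap = π/4 × (207 mm)² = 33650 mm^2
Rod-side annular area A_ann = π/4 × (207² − 140²) = 18260 mm^2
t_ext = A_cap·L/Q = 5.578 s
t_ret = A_ann·L/Q = 3.026 s
t_cycle = t_ext + t_ret

t ≈ 8.60 s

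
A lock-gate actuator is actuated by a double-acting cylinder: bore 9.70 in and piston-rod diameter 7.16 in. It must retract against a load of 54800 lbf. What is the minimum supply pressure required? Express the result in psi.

Rod-side annular area A_ann = π/4 × (9.70² − 7.16²) = 33.63 in^2
Retraction: pressure acts on the annular area.
P = F / A = 54800 lbf / A

P ≈ 1630 psi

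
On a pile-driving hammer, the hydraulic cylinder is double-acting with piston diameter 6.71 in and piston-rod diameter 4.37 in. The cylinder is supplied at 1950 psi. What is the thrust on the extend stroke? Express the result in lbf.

F ≈ 69000 lbf

Cap-side area A_cap = π/4 × (6.71 in)² = 35.36 in^2
F = P × A_cap = 1950 psi × A_cap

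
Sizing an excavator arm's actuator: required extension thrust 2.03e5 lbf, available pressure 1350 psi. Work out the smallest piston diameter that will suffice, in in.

Extension force acts on the full piston face: F = P × (π/4)D².
D = √(4F / (πP)) = √(4 × 2.03e5 lbf / (π × 1350 psi))

D ≈ 13.8 in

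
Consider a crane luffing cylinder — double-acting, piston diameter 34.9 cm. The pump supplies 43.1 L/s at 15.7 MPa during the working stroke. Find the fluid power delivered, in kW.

W ≈ 677 kW

Hydraulic power = P × Q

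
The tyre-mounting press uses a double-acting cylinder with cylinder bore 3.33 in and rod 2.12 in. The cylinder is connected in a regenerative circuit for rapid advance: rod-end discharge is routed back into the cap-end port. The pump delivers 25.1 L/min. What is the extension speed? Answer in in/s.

v ≈ 7.23 in/s

In regeneration the rod-end outflow joins the pump flow into the cap end, so the net volume the pump must supply per unit advance equals the rod cross-section area.
Rod cross-section A_rod = π/4 × (2.12 in)² = 3.530 in^2
v = Q_pump / A_rod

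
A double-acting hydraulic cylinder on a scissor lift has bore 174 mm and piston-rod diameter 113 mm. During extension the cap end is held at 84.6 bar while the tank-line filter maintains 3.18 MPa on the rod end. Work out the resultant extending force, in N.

Cap-side area A_cap = π/4 × (174 mm)² = 23780 mm^2
Rod-side annular area A_ann = π/4 × (174² − 113²) = 13750 mm^2
Net thrust = P_cap·A_cap − P_rod·A_ann = 2.012e5 N − 43720 N

F ≈ 1.57e5 N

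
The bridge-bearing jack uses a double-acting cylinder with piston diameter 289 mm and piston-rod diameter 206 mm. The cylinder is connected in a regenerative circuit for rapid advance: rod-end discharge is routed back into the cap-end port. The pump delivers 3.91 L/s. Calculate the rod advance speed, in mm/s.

In regeneration the rod-end outflow joins the pump flow into the cap end, so the net volume the pump must supply per unit advance equals the rod cross-section area.
Rod cross-section A_rod = π/4 × (206 mm)² = 33330 mm^2
v = Q_pump / A_rod

v ≈ 117 mm/s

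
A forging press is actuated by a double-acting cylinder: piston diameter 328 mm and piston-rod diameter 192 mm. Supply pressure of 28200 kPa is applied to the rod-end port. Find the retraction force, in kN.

F ≈ 1570 kN

Rod-side annular area A_ann = π/4 × (328² − 192²) = 55540 mm^2
On retraction the pressure acts on the annular area (bore minus rod).
F = P × A_ann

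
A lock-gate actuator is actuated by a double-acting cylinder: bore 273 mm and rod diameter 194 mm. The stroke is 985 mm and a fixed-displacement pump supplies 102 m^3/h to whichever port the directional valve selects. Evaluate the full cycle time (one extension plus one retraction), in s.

t ≈ 3.04 s

Cap-side area A_cap = π/4 × (273 mm)² = 58530 mm^2
Rod-side annular area A_ann = π/4 × (273² − 194²) = 28980 mm^2
t_ext = A_cap·L/Q = 2.035 s
t_ret = A_ann·L/Q = 1.007 s
t_cycle = t_ext + t_ret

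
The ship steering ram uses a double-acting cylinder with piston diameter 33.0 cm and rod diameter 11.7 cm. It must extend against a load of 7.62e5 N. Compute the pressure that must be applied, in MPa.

P ≈ 8.91 MPa

Cap-side area A_cap = π/4 × (33.0 cm)² = 855.3 cm^2
P = F / A = 7.62e5 N / A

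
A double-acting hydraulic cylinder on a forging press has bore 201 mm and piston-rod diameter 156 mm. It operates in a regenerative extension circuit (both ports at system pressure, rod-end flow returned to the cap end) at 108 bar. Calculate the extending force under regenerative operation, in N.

F ≈ 2.06e5 N

With equal pressure on both faces, forces on the annular region cancel; the net push is pressure × rod cross-section.
Rod cross-section A_rod = π/4 × (156 mm)² = 19110 mm^2
F = P × A_rod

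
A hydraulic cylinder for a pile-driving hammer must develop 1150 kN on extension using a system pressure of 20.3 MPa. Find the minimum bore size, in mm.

Extension force acts on the full piston face: F = P × (π/4)D².
D = √(4F / (πP)) = √(4 × 1150 kN / (π × 20.3 MPa))

D ≈ 269 mm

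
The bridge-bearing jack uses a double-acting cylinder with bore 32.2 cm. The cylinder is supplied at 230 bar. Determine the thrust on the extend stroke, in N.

Cap-side area A_cap = π/4 × (32.2 cm)² = 814.3 cm^2
F = P × A_cap = 230 bar × A_cap

F ≈ 1.87e6 N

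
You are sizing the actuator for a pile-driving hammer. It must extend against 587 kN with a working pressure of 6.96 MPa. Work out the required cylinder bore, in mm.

D ≈ 328 mm

Extension force acts on the full piston face: F = P × (π/4)D².
D = √(4F / (πP)) = √(4 × 587 kN / (π × 6.96 MPa))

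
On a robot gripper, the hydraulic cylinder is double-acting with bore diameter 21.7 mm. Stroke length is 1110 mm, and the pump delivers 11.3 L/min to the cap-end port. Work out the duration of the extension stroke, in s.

Cap-side area A_cap = π/4 × (21.7 mm)² = 369.8 mm^2
Swept volume V = A × L; t = V / Q = A·L / Q

t ≈ 2.18 s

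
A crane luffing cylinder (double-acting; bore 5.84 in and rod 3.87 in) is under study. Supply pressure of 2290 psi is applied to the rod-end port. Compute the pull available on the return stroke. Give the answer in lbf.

F ≈ 34400 lbf

Rod-side annular area A_ann = π/4 × (5.84² − 3.87²) = 15.02 in^2
On retraction the pressure acts on the annular area (bore minus rod).
F = P × A_ann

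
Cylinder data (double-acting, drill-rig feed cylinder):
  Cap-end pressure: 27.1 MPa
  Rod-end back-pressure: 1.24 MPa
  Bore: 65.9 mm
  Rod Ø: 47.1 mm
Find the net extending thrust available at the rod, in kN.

Cap-side area A_cap = π/4 × (65.9 mm)² = 3411 mm^2
Rod-side annular area A_ann = π/4 × (65.9² − 47.1²) = 1668 mm^2
Net thrust = P_cap·A_cap − P_rod·A_ann = 92.43 kN − 2.069 kN

F ≈ 90.4 kN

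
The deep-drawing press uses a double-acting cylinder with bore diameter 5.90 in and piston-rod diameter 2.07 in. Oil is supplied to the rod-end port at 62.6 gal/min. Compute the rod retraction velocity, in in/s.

v ≈ 10.1 in/s

Rod-side annular area A_ann = π/4 × (5.90² − 2.07²) = 23.97 in^2
Flow into the rod-end port fills the annular volume.
v = Q / A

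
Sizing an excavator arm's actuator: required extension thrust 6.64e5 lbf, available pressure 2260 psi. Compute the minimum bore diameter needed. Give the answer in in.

D ≈ 19.3 in

Extension force acts on the full piston face: F = P × (π/4)D².
D = √(4F / (πP)) = √(4 × 6.64e5 lbf / (π × 2260 psi))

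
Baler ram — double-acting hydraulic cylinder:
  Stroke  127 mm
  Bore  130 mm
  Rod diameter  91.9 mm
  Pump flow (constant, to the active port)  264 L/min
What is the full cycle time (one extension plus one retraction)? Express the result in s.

Cap-side area A_cap = π/4 × (130 mm)² = 13270 mm^2
Rod-side annular area A_ann = π/4 × (130² − 91.9²) = 6640 mm^2
t_ext = A_cap·L/Q = 0.3831 s
t_ret = A_ann·L/Q = 0.1917 s
t_cycle = t_ext + t_ret

t ≈ 0.575 s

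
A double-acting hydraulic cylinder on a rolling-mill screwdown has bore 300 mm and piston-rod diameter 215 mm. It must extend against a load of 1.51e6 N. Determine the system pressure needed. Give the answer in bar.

P ≈ 214 bar

Cap-side area A_cap = π/4 × (300 mm)² = 70690 mm^2
P = F / A = 1.51e6 N / A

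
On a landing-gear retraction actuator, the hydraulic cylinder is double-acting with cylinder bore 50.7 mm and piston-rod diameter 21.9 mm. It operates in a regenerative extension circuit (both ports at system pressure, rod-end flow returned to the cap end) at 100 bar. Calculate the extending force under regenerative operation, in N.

F ≈ 3770 N

With equal pressure on both faces, forces on the annular region cancel; the net push is pressure × rod cross-section.
Rod cross-section A_rod = π/4 × (21.9 mm)² = 376.7 mm^2
F = P × A_rod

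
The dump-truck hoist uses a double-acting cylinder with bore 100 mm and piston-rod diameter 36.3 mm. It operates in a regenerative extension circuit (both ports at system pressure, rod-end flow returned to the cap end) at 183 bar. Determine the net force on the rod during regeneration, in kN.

With equal pressure on both faces, forces on the annular region cancel; the net push is pressure × rod cross-section.
Rod cross-section A_rod = π/4 × (36.3 mm)² = 1035 mm^2
F = P × A_rod

F ≈ 18.9 kN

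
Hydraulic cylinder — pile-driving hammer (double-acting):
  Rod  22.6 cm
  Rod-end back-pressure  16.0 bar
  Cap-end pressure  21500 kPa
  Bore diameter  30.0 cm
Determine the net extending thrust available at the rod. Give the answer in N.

Cap-side area A_cap = π/4 × (30.0 cm)² = 706.9 cm^2
Rod-side annular area A_ann = π/4 × (30.0² − 22.6²) = 305.7 cm^2
Net thrust = P_cap·A_cap − P_rod·A_ann = 1.520e6 N − 48910 N

F ≈ 1.47e6 N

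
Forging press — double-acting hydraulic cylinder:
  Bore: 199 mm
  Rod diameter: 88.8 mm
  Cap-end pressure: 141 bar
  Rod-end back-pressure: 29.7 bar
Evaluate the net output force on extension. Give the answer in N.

Cap-side area A_cap = π/4 × (199 mm)² = 31100 mm^2
Rod-side annular area A_ann = π/4 × (199² − 88.8²) = 24910 mm^2
Net thrust = P_cap·A_cap − P_rod·A_ann = 4.385e5 N − 73980 N

F ≈ 3.65e5 N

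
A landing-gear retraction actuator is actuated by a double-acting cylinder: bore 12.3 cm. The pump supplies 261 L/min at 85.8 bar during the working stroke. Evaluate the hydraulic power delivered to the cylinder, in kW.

W ≈ 37.3 kW

Hydraulic power = P × Q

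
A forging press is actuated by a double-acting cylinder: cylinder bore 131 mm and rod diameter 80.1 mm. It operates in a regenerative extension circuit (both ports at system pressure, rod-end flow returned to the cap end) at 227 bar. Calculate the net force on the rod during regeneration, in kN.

F ≈ 114 kN

With equal pressure on both faces, forces on the annular region cancel; the net push is pressure × rod cross-section.
Rod cross-section A_rod = π/4 × (80.1 mm)² = 5039 mm^2
F = P × A_rod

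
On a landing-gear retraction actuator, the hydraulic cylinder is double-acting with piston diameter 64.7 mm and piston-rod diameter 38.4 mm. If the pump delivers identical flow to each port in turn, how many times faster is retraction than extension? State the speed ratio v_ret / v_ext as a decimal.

v_ret/v_ext ≈ 1.54

Cap-side area A_cap = π/4 × (64.7 mm)² = 3288 mm^2
Rod-side annular area A_ann = π/4 × (64.7² − 38.4²) = 2130 mm^2
For equal Q, v ∝ 1/A, so v_ret/v_ext = A_cap/A_ann.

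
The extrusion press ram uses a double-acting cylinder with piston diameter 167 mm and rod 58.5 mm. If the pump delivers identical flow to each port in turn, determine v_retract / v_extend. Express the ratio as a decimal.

v_ret/v_ext ≈ 1.14

Cap-side area A_cap = π/4 × (167 mm)² = 21900 mm^2
Rod-side annular area A_ann = π/4 × (167² − 58.5²) = 19220 mm^2
For equal Q, v ∝ 1/A, so v_ret/v_ext = A_cap/A_ann.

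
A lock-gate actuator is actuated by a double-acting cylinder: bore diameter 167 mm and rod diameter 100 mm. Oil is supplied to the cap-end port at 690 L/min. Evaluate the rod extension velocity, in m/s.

v ≈ 0.525 m/s

Cap-side area A_cap = π/4 × (167 mm)² = 21900 mm^2
v = Q / A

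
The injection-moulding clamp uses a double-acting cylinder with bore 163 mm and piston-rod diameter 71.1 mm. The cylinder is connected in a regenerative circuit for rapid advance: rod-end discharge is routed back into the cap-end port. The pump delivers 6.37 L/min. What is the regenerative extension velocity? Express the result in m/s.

In regeneration the rod-end outflow joins the pump flow into the cap end, so the net volume the pump must supply per unit advance equals the rod cross-section area.
Rod cross-section A_rod = π/4 × (71.1 mm)² = 3970 mm^2
v = Q_pump / A_rod

v ≈ 0.0267 m/s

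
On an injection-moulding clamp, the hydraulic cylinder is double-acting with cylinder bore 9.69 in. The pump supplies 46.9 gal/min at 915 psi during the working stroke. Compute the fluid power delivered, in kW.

W ≈ 18.7 kW

Hydraulic power = P × Q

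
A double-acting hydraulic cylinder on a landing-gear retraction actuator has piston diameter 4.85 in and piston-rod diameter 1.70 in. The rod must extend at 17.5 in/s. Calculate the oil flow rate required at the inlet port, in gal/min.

Cap-side area A_cap = π/4 × (4.85 in)² = 18.47 in^2
Q = A × v

Q ≈ 84.0 gal/min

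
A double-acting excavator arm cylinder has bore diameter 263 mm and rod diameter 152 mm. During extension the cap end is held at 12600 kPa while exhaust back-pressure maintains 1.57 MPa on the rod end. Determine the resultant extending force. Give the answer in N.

Cap-side area A_cap = π/4 × (263 mm)² = 54330 mm^2
Rod-side annular area A_ann = π/4 × (263² − 152²) = 36180 mm^2
Net thrust = P_cap·A_cap − P_rod·A_ann = 6.845e5 N − 56800 N

F ≈ 6.28e5 N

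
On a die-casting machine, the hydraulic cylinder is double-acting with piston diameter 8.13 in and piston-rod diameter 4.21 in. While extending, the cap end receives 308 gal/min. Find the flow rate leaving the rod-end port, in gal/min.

Cap-side area A_cap = π/4 × (8.13 in)² = 51.91 in^2
Rod-side annular area A_ann = π/4 × (8.13² − 4.21²) = 37.99 in^2
Piston speed v = Q_in/A_cap; rod-end outflow Q_out = v × A_ann = Q_in × A_ann/A_cap.

Q_out ≈ 225 gal/min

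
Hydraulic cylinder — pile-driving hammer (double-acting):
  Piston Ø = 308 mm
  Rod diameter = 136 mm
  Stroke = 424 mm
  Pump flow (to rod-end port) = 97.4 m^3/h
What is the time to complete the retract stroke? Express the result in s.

Rod-side annular area A_ann = π/4 × (308² − 136²) = 59980 mm^2
Swept volume V = A × L; t = V / Q = A·L / Q

t ≈ 0.940 s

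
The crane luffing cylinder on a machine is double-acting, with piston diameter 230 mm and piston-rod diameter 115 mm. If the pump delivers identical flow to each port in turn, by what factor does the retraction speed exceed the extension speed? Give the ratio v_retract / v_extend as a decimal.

v_ret/v_ext ≈ 1.33

Cap-side area A_cap = π/4 × (230 mm)² = 41550 mm^2
Rod-side annular area A_ann = π/4 × (230² − 115²) = 31160 mm^2
For equal Q, v ∝ 1/A, so v_ret/v_ext = A_cap/A_ann.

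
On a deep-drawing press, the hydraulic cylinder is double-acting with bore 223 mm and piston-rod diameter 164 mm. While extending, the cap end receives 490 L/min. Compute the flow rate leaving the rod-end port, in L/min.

Cap-side area A_cap = π/4 × (223 mm)² = 39060 mm^2
Rod-side annular area A_ann = π/4 × (223² − 164²) = 17930 mm^2
Piston speed v = Q_in/A_cap; rod-end outflow Q_out = v × A_ann = Q_in × A_ann/A_cap.

Q_out ≈ 225 L/min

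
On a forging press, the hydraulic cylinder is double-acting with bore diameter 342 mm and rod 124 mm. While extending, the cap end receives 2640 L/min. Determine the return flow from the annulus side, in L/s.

Cap-side area A_cap = π/4 × (342 mm)² = 91860 mm^2
Rod-side annular area A_ann = π/4 × (342² − 124²) = 79790 mm^2
Piston speed v = Q_in/A_cap; rod-end outflow Q_out = v × A_ann = Q_in × A_ann/A_cap.

Q_out ≈ 38.2 L/s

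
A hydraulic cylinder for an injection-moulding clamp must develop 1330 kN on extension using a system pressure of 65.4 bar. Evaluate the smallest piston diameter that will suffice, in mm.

D ≈ 509 mm

Extension force acts on the full piston face: F = P × (π/4)D².
D = √(4F / (πP)) = √(4 × 1330 kN / (π × 65.4 bar))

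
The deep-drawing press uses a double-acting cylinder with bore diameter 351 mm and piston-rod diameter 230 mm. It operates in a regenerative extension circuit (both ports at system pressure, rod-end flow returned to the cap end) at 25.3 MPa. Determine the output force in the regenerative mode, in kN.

With equal pressure on both faces, forces on the annular region cancel; the net push is pressure × rod cross-section.
Rod cross-section A_rod = π/4 × (230 mm)² = 41550 mm^2
F = P × A_rod

F ≈ 1050 kN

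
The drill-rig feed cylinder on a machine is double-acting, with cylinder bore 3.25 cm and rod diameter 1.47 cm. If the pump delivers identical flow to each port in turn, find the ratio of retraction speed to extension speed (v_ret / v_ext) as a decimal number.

v_ret/v_ext ≈ 1.26

Cap-side area A_cap = π/4 × (3.25 cm)² = 8.296 cm^2
Rod-side annular area A_ann = π/4 × (3.25² − 1.47²) = 6.599 cm^2
For equal Q, v ∝ 1/A, so v_ret/v_ext = A_cap/A_ann.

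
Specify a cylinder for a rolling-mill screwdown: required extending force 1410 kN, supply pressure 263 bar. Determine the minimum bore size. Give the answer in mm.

Extension force acts on the full piston face: F = P × (π/4)D².
D = √(4F / (πP)) = √(4 × 1410 kN / (π × 263 bar))

D ≈ 261 mm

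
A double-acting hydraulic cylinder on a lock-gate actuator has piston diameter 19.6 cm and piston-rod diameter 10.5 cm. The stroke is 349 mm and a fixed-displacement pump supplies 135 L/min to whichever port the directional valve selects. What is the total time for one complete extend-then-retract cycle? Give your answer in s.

t ≈ 8.02 s

Cap-side area A_cap = π/4 × (19.6 cm)² = 301.7 cm^2
Rod-side annular area A_ann = π/4 × (19.6² − 10.5²) = 215.1 cm^2
t_ext = A_cap·L/Q = 4.680 s
t_ret = A_ann·L/Q = 3.337 s
t_cycle = t_ext + t_ret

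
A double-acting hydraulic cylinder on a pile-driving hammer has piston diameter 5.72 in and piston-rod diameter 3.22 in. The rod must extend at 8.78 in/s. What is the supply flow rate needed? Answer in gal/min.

Cap-side area A_cap = π/4 × (5.72 in)² = 25.70 in^2
Q = A × v

Q ≈ 58.6 gal/min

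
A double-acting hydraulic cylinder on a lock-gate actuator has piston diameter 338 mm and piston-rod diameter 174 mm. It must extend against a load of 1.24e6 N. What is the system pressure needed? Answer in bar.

P ≈ 138 bar

Cap-side area A_cap = π/4 × (338 mm)² = 89730 mm^2
P = F / A = 1.24e6 N / A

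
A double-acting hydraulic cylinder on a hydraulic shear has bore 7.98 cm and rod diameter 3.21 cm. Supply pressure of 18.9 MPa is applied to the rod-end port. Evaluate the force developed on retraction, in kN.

F ≈ 79.2 kN

Rod-side annular area A_ann = π/4 × (7.98² − 3.21²) = 41.92 cm^2
On retraction the pressure acts on the annular area (bore minus rod).
F = P × A_ann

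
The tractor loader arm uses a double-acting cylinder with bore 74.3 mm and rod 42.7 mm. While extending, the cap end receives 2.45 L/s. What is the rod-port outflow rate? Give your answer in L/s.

Cap-side area A_cap = π/4 × (74.3 mm)² = 4336 mm^2
Rod-side annular area A_ann = π/4 × (74.3² − 42.7²) = 2904 mm^2
Piston speed v = Q_in/A_cap; rod-end outflow Q_out = v × A_ann = Q_in × A_ann/A_cap.

Q_out ≈ 1.64 L/s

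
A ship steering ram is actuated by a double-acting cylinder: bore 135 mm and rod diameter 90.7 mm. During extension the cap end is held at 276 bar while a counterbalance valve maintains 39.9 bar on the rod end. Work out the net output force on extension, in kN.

Cap-side area A_cap = π/4 × (135 mm)² = 14310 mm^2
Rod-side annular area A_ann = π/4 × (135² − 90.7²) = 7853 mm^2
Net thrust = P_cap·A_cap − P_rod·A_ann = 395.1 kN − 31.33 kN

F ≈ 364 kN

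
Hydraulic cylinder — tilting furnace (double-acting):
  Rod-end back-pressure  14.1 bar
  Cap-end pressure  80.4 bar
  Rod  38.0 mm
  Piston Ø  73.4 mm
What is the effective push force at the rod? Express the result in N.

F ≈ 29700 N

Cap-side area A_cap = π/4 × (73.4 mm)² = 4231 mm^2
Rod-side annular area A_ann = π/4 × (73.4² − 38.0²) = 3097 mm^2
Net thrust = P_cap·A_cap − P_rod·A_ann = 34020 N − 4367 N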